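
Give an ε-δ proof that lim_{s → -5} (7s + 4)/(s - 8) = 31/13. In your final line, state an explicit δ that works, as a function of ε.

δ = min(13/2, (169/120)ε)

Let ε > 0 be given. We want δ > 0 with 0 < |s + 5| < δ ⇒ |(7s + 4)/(s - 8) − (31/13)| < ε.
Combining over a common denominator, (7s + 4)/(s - 8) − (31/13) = [(7s + 4)·(-13) − (-31)·(s - 8)] / [(-13)·(s - 8)] = -60(s + 5) / ((-13)(s - 8)).
So |(7s + 4)/(s - 8) − (31/13)| = 60|s + 5| / (13·|s − 8|).
Require δ ≤ 13/2, so |s − 8| ≥ |-13| − |s + 5| > 13 − 13/2 = 13/2.
Hence |(7s + 4)/(s - 8) − (31/13)| < 60|s + 5|/(13·(13/2)) = (120/169)|s + 5|, which is < ε once |s + 5| < (169/120)ε.
Take δ = min(13/2, (169/120)ε). Then 0 < |s + 5| < δ forces both bounds, so |(7s + 4)/(s - 8) − (31/13)| < ε.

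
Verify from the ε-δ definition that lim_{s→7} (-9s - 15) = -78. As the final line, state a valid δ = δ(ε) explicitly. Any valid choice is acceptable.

Let ε > 0. We need δ > 0 so that 0 < |s − 7| < δ implies |(-9s - 15) + 78| < ε.
|(-9s - 15) + 78| = |-9s + 63| = 9|s − 7|.
Thus it suffices that |s − 7| < ε/9.
Take δ = ε/9. If 0 < |s − 7| < δ then |(-9s - 15) + 78| = 9|s − 7| < 9·(ε/9) = ε.

δ = ε/9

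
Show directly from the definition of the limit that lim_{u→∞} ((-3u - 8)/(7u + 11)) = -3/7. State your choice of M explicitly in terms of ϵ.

Let ϵ > 0 be given. We seek M > 0 such that u > M implies |(-3u - 8)/(7u + 11) + 3/7| < ϵ.
(-3u - 8)/(7u + 11) + 3/7 = (7(-3u - 8) − (-3)(7u + 11)) / (7(7u + 11)) = -23/(7(7u + 11)).
For u > 0 we have 7u + 11 > 7u, so |(-3u - 8)/(7u + 11) + 3/7| = 23/(7(7u + 11)) < 23/(7·7u) = (23/49)/u.
Thus |(-3u - 8)/(7u + 11) + 3/7| < ϵ whenever u > (23/49)/ϵ.
Take M = (23/49)/ϵ. If u > M then |(-3u - 8)/(7u + 11) + 3/7| < (23/49)/u < ϵ.

M = (23/49)/ϵ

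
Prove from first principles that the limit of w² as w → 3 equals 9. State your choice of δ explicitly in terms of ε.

δ = min(2, ε/8)

Let ε > 0. We seek δ > 0 with 0 < |w − 3| < δ ⇒ |w² − 9| < ε.
Factor: w² − 9 = (w − 3)(w + 3), so |w² − 9| = |w − 3|·|w + 3|.
Restrict δ ≤ 2. Then |w − 3| < 2 gives |w| < 5, so by the triangle inequality |w + 3| ≤ 5 + 3 = 8.
Hence |w² − 9| ≤ 8|w − 3|, which is < ε once |w − 3| < ε/8.
Take δ = min(2, ε/8). If 0 < |w − 3| < δ then both bounds hold and |w² − 9| ≤ 8|w − 3| < 8·(ε/8) = ε.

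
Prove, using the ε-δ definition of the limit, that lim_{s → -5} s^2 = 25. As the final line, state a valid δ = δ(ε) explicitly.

Suppose ε > 0. We seek δ > 0 with 0 < |s + 5| < δ ⇒ |s^2 − 25| < ε.
Factor: s^2 − 25 = (s + 5)(s - 5), so |s^2 − 25| = |s + 5|·|s - 5|.
Impose δ ≤ 1 so that |s| < 6; then |s - 5| ≤ 11.
Hence |s^2 − 25| ≤ 11|s + 5|, which is < ε once |s + 5| < ε/11.
Take δ = min(1, ε/11). If 0 < |s + 5| < δ then both bounds hold and |s^2 − 25| ≤ 11|s + 5| < 11·(ε/11) = ε.

δ = min(1, ε/11)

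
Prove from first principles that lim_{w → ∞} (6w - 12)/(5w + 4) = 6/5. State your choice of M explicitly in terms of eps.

Let eps > 0 be given. We seek M > 0 such that w > M implies |(6w - 12)/(5w + 4) − (6/5)| < eps.
(6w - 12)/(5w + 4) − (6/5) = (5(6w - 12) − 6(5w + 4)) / (5(5w + 4)) = -84/(5(5w + 4)).
For w > 0 we have 5w + 4 > 5w, so |(6w - 12)/(5w + 4) − (6/5)| = 84/(5(5w + 4)) < 84/(5·5w) = (84/25)/w.
Thus |(6w - 12)/(5w + 4) − (6/5)| < eps whenever w > (84/25)/eps.
Take M = (84/25)/eps. If w > M then |(6w - 12)/(5w + 4) − (6/5)| < (84/25)/w < eps.

M = (84/25)/eps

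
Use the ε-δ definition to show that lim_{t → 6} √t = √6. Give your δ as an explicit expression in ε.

Fix ε > 0. We want δ > 0 such that 0 < |t − 6| < δ implies |√t − √6| < ε.
Multiplying by the conjugate, |√t − √6| = |t − 6|/(√t + √6).
Restrict δ ≤ 6 so that |t − 6| < 6 forces t > 0, and then √t + √6 > √6.
Hence |√t − √6| < |t − 6|/√6, which is < ε once |t − 6| < √6·ε.
Take δ = min(6, √6·ε). If 0 < |t − 6| < δ then t > 0 and |√t − √6| < |t − 6|/√6 < ε.

δ = min(6, √6·ε)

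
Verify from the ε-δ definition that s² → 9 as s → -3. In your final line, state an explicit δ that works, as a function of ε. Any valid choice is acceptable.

δ = min(1, ε/7)

Fix ε > 0. We seek δ > 0 with 0 < |s + 3| < δ ⇒ |s² − 9| < ε.
Factor: s² − 9 = (s + 3)(s - 3), so |s² − 9| = |s + 3|·|s - 3|.
Restrict δ ≤ 1. Then |s + 3| < 1 gives |s| < 4, so by the triangle inequality |s - 3| ≤ 4 + 3 = 7.
Hence |s² − 9| ≤ 7|s + 3|, which is < ε once |s + 3| < ε/7.
Take δ = min(1, ε/7). If 0 < |s + 3| < δ then both bounds hold and |s² − 9| ≤ 7|s + 3| < 7·(ε/7) = ε.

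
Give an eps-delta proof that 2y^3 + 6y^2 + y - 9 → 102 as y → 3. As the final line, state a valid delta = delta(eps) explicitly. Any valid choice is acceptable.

Let eps > 0 be given. We want delta > 0 such that 0 < |y − 3| < delta implies |(2y^3 + 6y^2 + y - 9) − 102| < eps.
(2y^3 + 6y^2 + y - 9) − 102 = 2y^3 + 6y^2 + y - 111 = (y − 3)(2y^2 + 12y + 37).
So |(2y^3 + 6y^2 + y - 9) − 102| = |y − 3|·|2y^2 + 12y + 37|.
Assume first that |y − 3| < 1, so |y| < 4. Then |2y^2 + 12y + 37| ≤ 2·4^2 + 12·4 + 37 = 117.
Hence |(2y^3 + 6y^2 + y - 9) − 102| ≤ 117|y − 3| < eps provided |y − 3| < eps/117.
Choosing delta = min(1, eps/117) ensures both conditions, hence |(2y^3 + 6y^2 + y - 9) − 102| < eps.

delta = min(1, eps/117)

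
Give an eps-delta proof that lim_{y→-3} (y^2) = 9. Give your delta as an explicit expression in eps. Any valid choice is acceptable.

Suppose eps > 0. We seek delta > 0 with 0 < |y + 3| < delta ⇒ |y^2 − 9| < eps.
Factor: y^2 − 9 = (y + 3)(y - 3), so |y^2 − 9| = |y + 3|·|y - 3|.
Impose delta ≤ 1 so that |y| < 4; then |y - 3| ≤ 7.
Hence |y^2 − 9| ≤ 7|y + 3|, which is < eps once |y + 3| < eps/7.
Take delta = min(1, eps/7). If 0 < |y + 3| < delta then both bounds hold and |y^2 − 9| ≤ 7|y + 3| < 7·(eps/7) = eps.

delta = min(1, eps/7)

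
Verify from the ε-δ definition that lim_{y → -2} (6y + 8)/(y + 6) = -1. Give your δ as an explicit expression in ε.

δ = min(2, (2/7)ε)

Fix ε > 0. We want δ > 0 with 0 < |y + 2| < δ ⇒ |(6y + 8)/(y + 6) + 1| < ε.
Combining over a common denominator, (6y + 8)/(y + 6) + 1 = [(6y + 8)·4 − (-4)·(y + 6)] / [4·(y + 6)] = 28(y + 2) / (4(y + 6)).
So |(6y + 8)/(y + 6) + 1| = 28|y + 2| / (4·|y + 6|).
Require δ ≤ 2, so |y + 6| ≥ |4| − |y + 2| > 4 − 2 = 2.
Hence |(6y + 8)/(y + 6) + 1| < 28|y + 2|/(4·2) = (7/2)|y + 2|, which is < ε once |y + 2| < (2/7)ε.
Take δ = min(2, (2/7)ε). Then 0 < |y + 2| < δ forces both bounds, so |(6y + 8)/(y + 6) + 1| < ε.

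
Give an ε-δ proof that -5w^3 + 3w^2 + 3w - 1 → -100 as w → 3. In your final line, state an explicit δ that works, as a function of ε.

δ = min(1, ε/161)

Let ε > 0. We want δ > 0 such that 0 < |w − 3| < δ implies |(-5w^3 + 3w^2 + 3w - 1) + 100| < ε.
(-5w^3 + 3w^2 + 3w - 1) + 100 = -5w^3 + 3w^2 + 3w + 99 = (w − 3)(-5w^2 - 12w - 33).
So |(-5w^3 + 3w^2 + 3w - 1) + 100| = |w − 3|·|-5w^2 - 12w - 33|.
Require δ ≤ 1. Then |w − 3| < 1 gives |w| < 4, and by the triangle inequality |-5w^2 - 12w - 33| ≤ 5·4^2 + 12·4 + 33 = 161.
Hence |(-5w^3 + 3w^2 + 3w - 1) + 100| ≤ 161|w − 3| < ε provided |w − 3| < ε/161.
Take δ = min(1, ε/161). Then 0 < |w − 3| < δ gives both |w − 3| < 1 and |w − 3| < ε/161, so |(-5w^3 + 3w^2 + 3w - 1) + 100| < ε.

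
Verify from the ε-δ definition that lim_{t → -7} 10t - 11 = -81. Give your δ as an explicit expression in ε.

Let ε > 0 be given. We need δ > 0 so that 0 < |t + 7| < δ implies |(10t - 11) + 81| < ε.
|(10t - 11) + 81| = |10t + 70| = 10|t + 7|.
Thus it suffices that |t + 7| < ε/10.
Choosing δ = ε/10 gives |(10t - 11) + 81| = 10|t + 7| < ε whenever |t + 7| < δ.

δ = ε/10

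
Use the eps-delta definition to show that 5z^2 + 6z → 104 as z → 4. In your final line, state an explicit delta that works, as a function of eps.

delta = min(1, eps/51)

Let eps > 0. We want delta > 0 such that 0 < |z − 4| < delta implies |(5z^2 + 6z) − 104| < eps.
(5z^2 + 6z) − 104 = 5z^2 + 6z - 104 = (z − 4)(5z + 26).
So |(5z^2 + 6z) − 104| = |z − 4|·|5z + 26|.
Assume first that |z − 4| < 1, so |z| < 5. Then |5z + 26| ≤ 5·5 + 26 = 51.
Hence |(5z^2 + 6z) − 104| ≤ 51|z − 4| < eps provided |z − 4| < eps/51.
Choosing delta = min(1, eps/51) ensures both conditions, hence |(5z^2 + 6z) − 104| < eps.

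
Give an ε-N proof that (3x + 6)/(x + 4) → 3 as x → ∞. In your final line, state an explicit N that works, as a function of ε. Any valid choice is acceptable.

N = 6/ε

Suppose ε > 0. We seek N > 0 such that x > N implies |(3x + 6)/(x + 4) − 3| < ε.
(3x + 6)/(x + 4) − 3 = ((3x + 6) − 3(x + 4)) / ((x + 4)) = -6/((x + 4)).
For x > 0 we have x + 4 > x, so |(3x + 6)/(x + 4) − 3| = 6/((x + 4)) < 6/(x) = 6/x.
Thus |(3x + 6)/(x + 4) − 3| < ε whenever x > 6/ε.
Take N = 6/ε. If x > N then |(3x + 6)/(x + 4) − 3| < 6/x < ε.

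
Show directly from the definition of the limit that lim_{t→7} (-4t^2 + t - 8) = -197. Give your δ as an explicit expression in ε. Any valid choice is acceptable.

Let ε > 0. We want δ > 0 such that 0 < |t − 7| < δ implies |(-4t^2 + t - 8) + 197| < ε.
(-4t^2 + t - 8) + 197 = -4t^2 + t + 189 = (t − 7)(-4t - 27).
So |(-4t^2 + t - 8) + 197| = |t − 7|·|-4t - 27|.
Assume first that |t − 7| < 1, so |t| < 8. Then |-4t - 27| ≤ 4·8 + 27 = 59.
Hence |(-4t^2 + t - 8) + 197| ≤ 59|t − 7| < ε provided |t − 7| < ε/59.
Take δ = min(1, ε/59). Then 0 < |t − 7| < δ gives both |t − 7| < 1 and |t − 7| < ε/59, so |(-4t^2 + t - 8) + 197| < ε.

δ = min(1, ε/59)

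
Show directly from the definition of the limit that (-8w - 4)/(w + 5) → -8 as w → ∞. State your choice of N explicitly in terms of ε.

Fix ε > 0. We seek N > 0 such that w > N implies |(-8w - 4)/(w + 5) + 8| < ε.
(-8w - 4)/(w + 5) + 8 = ((-8w - 4) − (-8)(w + 5)) / ((w + 5)) = 36/((w + 5)).
For w > 0 we have w + 5 > w, so |(-8w - 4)/(w + 5) + 8| = 36/((w + 5)) < 36/(w) = 36/w.
Thus |(-8w - 4)/(w + 5) + 8| < ε whenever w > 36/ε.
Take N = 36/ε. If w > N then |(-8w - 4)/(w + 5) + 8| < 36/w < ε.

N = 36/ε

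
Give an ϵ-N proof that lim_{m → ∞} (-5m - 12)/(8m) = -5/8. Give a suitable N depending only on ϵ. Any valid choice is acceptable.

Let ϵ > 0. For m ≥ 1, |(-5m - 12)/(8m) + 5/8| = |-96|/(8(8m)) = 96/(8(8m)).
Since 8m ≥ 8m for m ≥ 1, this is ≤ 96/(8·8m) = (3/2)/m.
So |(-5m - 12)/(8m) + 5/8| < ϵ whenever m > (3/2)/ϵ.
Take N = (3/2)/ϵ. If m > N then |(-5m - 12)/(8m) + 5/8| ≤ (3/2)/m < ϵ.

N = (3/2)/ϵ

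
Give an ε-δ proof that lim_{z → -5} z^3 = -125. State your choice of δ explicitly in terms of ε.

Suppose ε > 0. We seek δ > 0 with 0 < |z + 5| < δ ⇒ |z^3 + 125| < ε.
Factor: z^3 + 125 = (z + 5)(z^2 - 5z + 25), so |z^3 + 125| = |z + 5|·|z^2 - 5z + 25|.
Impose δ ≤ 2 so that |z| < 7; then |z^2 - 5z + 25| ≤ 109.
Hence |z^3 + 125| ≤ 109|z + 5|, which is < ε once |z + 5| < ε/109.
Take δ = min(2, ε/109). If 0 < |z + 5| < δ then both bounds hold and |z^3 + 125| ≤ 109|z + 5| < 109·(ε/109) = ε.

δ = min(2, ε/109)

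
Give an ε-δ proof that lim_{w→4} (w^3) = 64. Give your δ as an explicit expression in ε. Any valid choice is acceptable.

δ = min(1, ε/61)

Let ε > 0. We seek δ > 0 with 0 < |w − 4| < δ ⇒ |w^3 − 64| < ε.
Factor: w^3 − 64 = (w − 4)(w^2 + 4w + 16), so |w^3 − 64| = |w − 4|·|w^2 + 4w + 16|.
Restrict δ ≤ 1. Then |w − 4| < 1 gives |w| < 5, so by the triangle inequality |w^2 + 4w + 16| ≤ 5^2 + 4·5 + 16 = 61.
Hence |w^3 − 64| ≤ 61|w − 4|, which is < ε once |w − 4| < ε/61.
Take δ = min(1, ε/61). If 0 < |w − 4| < δ then both bounds hold and |w^3 − 64| ≤ 61|w − 4| < 61·(ε/61) = ε.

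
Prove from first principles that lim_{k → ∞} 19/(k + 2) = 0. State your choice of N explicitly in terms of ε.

N = 19/ε

Let ε > 0 be given. For k ≥ 1, |19/(k + 2) − 0| = 19/(k + 2) ≤ 19/k.
We need 19/k < ε, i.e. k > 19/ε.
Take N = 19/ε. If k > N then |19/(k + 2)| ≤ 19/k < ε.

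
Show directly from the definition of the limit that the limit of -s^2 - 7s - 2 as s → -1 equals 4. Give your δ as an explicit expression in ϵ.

Fix ϵ > 0. We want δ > 0 such that 0 < |s + 1| < δ implies |(-s^2 - 7s - 2) − 4| < ϵ.
(-s^2 - 7s - 2) − 4 = -s^2 - 7s - 6 = (s + 1)(-s - 6).
So |(-s^2 - 7s - 2) − 4| = |s + 1|·|-s - 6|.
Require δ ≤ 1. Then |s + 1| < 1 gives |s| < 2, and by the triangle inequality |-s - 6| ≤ 2 + 6 = 8.
Hence |(-s^2 - 7s - 2) − 4| ≤ 8|s + 1| < ϵ provided |s + 1| < ϵ/8.
Choosing δ = min(1, ϵ/8) ensures both conditions, hence |(-s^2 - 7s - 2) − 4| < ϵ.

δ = min(1, ϵ/8)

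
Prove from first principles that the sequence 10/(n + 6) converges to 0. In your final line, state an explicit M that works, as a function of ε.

M = 10/ε

Fix ε > 0. For n ≥ 1, |10/(n + 6) − 0| = 10/(n + 6) ≤ 10/n.
We need 10/n < ε, i.e. n > 10/ε.
Take M = 10/ε. If n > M then |10/(n + 6)| ≤ 10/n < ε.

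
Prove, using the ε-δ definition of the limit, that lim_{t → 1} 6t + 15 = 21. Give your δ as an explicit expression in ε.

Fix ε > 0. We need δ > 0 so that 0 < |t − 1| < δ implies |(6t + 15) − 21| < ε.
|(6t + 15) − 21| = |6t - 6| = 6|t − 1|.
So 6|t − 1| < ε exactly when |t − 1| < ε/6.
Choosing δ = ε/6 gives |(6t + 15) − 21| = 6|t − 1| < ε whenever |t − 1| < δ.

δ = ε/6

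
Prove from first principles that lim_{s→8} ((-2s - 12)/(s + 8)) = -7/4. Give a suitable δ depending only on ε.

δ = min(8, 32ε)

Let ε > 0 be given. We want δ > 0 with 0 < |s − 8| < δ ⇒ |(-2s - 12)/(s + 8) + 7/4| < ε.
Combining over a common denominator, (-2s - 12)/(s + 8) + 7/4 = [(-2s - 12)·16 − (-28)·(s + 8)] / [16·(s + 8)] = -4(s − 8) / (16(s + 8)).
So |(-2s - 12)/(s + 8) + 7/4| = 4|s − 8| / (16·|s + 8|).
Require δ ≤ 8, so |s + 8| ≥ |16| − |s − 8| > 16 − 8 = 8.
Hence |(-2s - 12)/(s + 8) + 7/4| < 4|s − 8|/(16·8) = (1/32)|s − 8|, which is < ε once |s − 8| < 32ε.
Take δ = min(8, 32ε). Then 0 < |s − 8| < δ forces both bounds, so |(-2s - 12)/(s + 8) + 7/4| < ε.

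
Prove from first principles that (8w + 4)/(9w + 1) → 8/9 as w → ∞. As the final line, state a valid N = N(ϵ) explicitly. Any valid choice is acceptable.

N = (28/81)/ϵ

Fix ϵ > 0. We seek N > 0 such that w > N implies |(8w + 4)/(9w + 1) − (8/9)| < ϵ.
(8w + 4)/(9w + 1) − (8/9) = (9(8w + 4) − 8(9w + 1)) / (9(9w + 1)) = 28/(9(9w + 1)).
For w > 0 we have 9w + 1 > 9w, so |(8w + 4)/(9w + 1) − (8/9)| = 28/(9(9w + 1)) < 28/(9·9w) = (28/81)/w.
Thus |(8w + 4)/(9w + 1) − (8/9)| < ϵ whenever w > (28/81)/ϵ.
Take N = (28/81)/ϵ. If w > N then |(8w + 4)/(9w + 1) − (8/9)| < (28/81)/w < ϵ.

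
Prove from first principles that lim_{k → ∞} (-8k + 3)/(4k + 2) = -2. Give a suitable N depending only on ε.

N = (7/4)/ε

Suppose ε > 0. For k ≥ 1, |(-8k + 3)/(4k + 2) + 2| = |28|/(4(4k + 2)) = 28/(4(4k + 2)).
Since 4k + 2 ≥ 4k for k ≥ 1, this is ≤ 28/(4·4k) = (7/4)/k.
So |(-8k + 3)/(4k + 2) + 2| < ε whenever k > (7/4)/ε.
Take N = (7/4)/ε. If k > N then |(-8k + 3)/(4k + 2) + 2| ≤ (7/4)/k < ε.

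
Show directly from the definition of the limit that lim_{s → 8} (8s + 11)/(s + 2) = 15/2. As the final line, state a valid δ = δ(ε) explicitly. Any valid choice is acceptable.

Suppose ε > 0. We want δ > 0 with 0 < |s − 8| < δ ⇒ |(8s + 11)/(s + 2) − (15/2)| < ε.
Combining over a common denominator, (8s + 11)/(s + 2) − (15/2) = [(8s + 11)·10 − 75·(s + 2)] / [10·(s + 2)] = 5(s − 8) / (10(s + 2)).
So |(8s + 11)/(s + 2) − (15/2)| = 5|s − 8| / (10·|s + 2|).
Require δ ≤ 5, so |s + 2| ≥ |10| − |s − 8| > 10 − 5 = 5.
Hence |(8s + 11)/(s + 2) − (15/2)| < 5|s − 8|/(10·5) = (1/10)|s − 8|, which is < ε once |s − 8| < 10ε.
Take δ = min(5, 10ε). Then 0 < |s − 8| < δ forces both bounds, so |(8s + 11)/(s + 2) − (15/2)| < ε.

δ = min(5, 10ε)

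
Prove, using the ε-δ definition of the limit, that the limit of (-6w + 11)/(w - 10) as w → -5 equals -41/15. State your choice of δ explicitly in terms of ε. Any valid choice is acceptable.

δ = min(15/2, (225/98)ε)

Let ε > 0 be given. We want δ > 0 with 0 < |w + 5| < δ ⇒ |(-6w + 11)/(w - 10) + 41/15| < ε.
Combining over a common denominator, (-6w + 11)/(w - 10) + 41/15 = [(-6w + 11)·(-15) − 41·(w - 10)] / [(-15)·(w - 10)] = 49(w + 5) / ((-15)(w - 10)).
So |(-6w + 11)/(w - 10) + 41/15| = 49|w + 5| / (15·|w − 10|).
Require δ ≤ 15/2, so |w − 10| ≥ |-15| − |w + 5| > 15 − 15/2 = 15/2.
Hence |(-6w + 11)/(w - 10) + 41/15| < 49|w + 5|/(15·(15/2)) = (98/225)|w + 5|, which is < ε once |w + 5| < (225/98)ε.
Take δ = min(15/2, (225/98)ε). Then 0 < |w + 5| < δ forces both bounds, so |(-6w + 11)/(w - 10) + 41/15| < ε.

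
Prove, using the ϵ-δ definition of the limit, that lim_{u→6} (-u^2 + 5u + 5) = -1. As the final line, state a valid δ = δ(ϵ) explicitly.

Fix ϵ > 0. We want δ > 0 such that 0 < |u − 6| < δ implies |(-u^2 + 5u + 5) + 1| < ϵ.
(-u^2 + 5u + 5) + 1 = -u^2 + 5u + 6 = (u − 6)(-u - 1).
So |(-u^2 + 5u + 5) + 1| = |u − 6|·|-u - 1|.
Require δ ≤ 1. Then |u − 6| < 1 gives |u| < 7, and by the triangle inequality |-u - 1| ≤ 7 + 1 = 8.
Hence |(-u^2 + 5u + 5) + 1| ≤ 8|u − 6| < ϵ provided |u − 6| < ϵ/8.
Take δ = min(1, ϵ/8). Then 0 < |u − 6| < δ gives both |u − 6| < 1 and |u − 6| < ϵ/8, so |(-u^2 + 5u + 5) + 1| < ϵ.

δ = min(1, ϵ/8)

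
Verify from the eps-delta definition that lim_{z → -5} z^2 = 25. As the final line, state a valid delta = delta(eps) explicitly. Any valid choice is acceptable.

delta = min(2, eps/12)

Suppose eps > 0. We seek delta > 0 with 0 < |z + 5| < delta ⇒ |z^2 − 25| < eps.
Factor: z^2 − 25 = (z + 5)(z - 5), so |z^2 − 25| = |z + 5|·|z - 5|.
Impose delta ≤ 2 so that |z| < 7; then |z - 5| ≤ 12.
Hence |z^2 − 25| ≤ 12|z + 5|, which is < eps once |z + 5| < eps/12.
Take delta = min(2, eps/12). If 0 < |z + 5| < delta then both bounds hold and |z^2 − 25| ≤ 12|z + 5| < 12·(eps/12) = eps.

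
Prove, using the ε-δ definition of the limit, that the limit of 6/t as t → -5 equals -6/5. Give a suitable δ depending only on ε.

Fix ε > 0. We seek δ > 0 such that 0 < |t + 5| < δ implies |6/t + 6/5| < ε.
|6/t + 6/5| = 6·|-5 − t|/(5·|t|) = 6|t + 5|/(5|t|).
Restrict δ ≤ 5/2. Then |t + 5| < 5/2 gives |t| > 5/2, so 5|t| > 25/2.
Then |6/t + 6/5| < 6|t + 5|/(25/2), which is < ε when |t + 5| < (25/12)ε.
Take δ = min(5/2, (25/12)ε). Then 0 < |t + 5| < δ gives both |t + 5| < 5/2 and |t + 5| < (25/12)ε, so |6/t + 6/5| < ε.

δ = min(5/2, (25/12)ε)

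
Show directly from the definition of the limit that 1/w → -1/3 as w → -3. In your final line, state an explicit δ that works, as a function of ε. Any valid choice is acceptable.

δ = min(3/2, (9/2)ε)

Let ε > 0. We seek δ > 0 such that 0 < |w + 3| < δ implies |1/w + 1/3| < ε.
|1/w + 1/3| = |-3 − w|/(3·|w|) = |w + 3|/(3|w|).
Require δ ≤ 3/2 so that |w| > 3 − 3/2 = 3/2, hence 3|w| > 9/2.
Then |1/w + 1/3| < |w + 3|/(9/2), which is < ε when |w + 3| < (9/2)ε.
Take δ = min(3/2, (9/2)ε). Then 0 < |w + 3| < δ gives both |w + 3| < 3/2 and |w + 3| < (9/2)ε, so |1/w + 1/3| < ε.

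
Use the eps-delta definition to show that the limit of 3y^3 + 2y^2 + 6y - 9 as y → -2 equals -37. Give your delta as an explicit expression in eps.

delta = min(1, eps/53)

Suppose eps > 0. We want delta > 0 such that 0 < |y + 2| < delta implies |(3y^3 + 2y^2 + 6y - 9) + 37| < eps.
(3y^3 + 2y^2 + 6y - 9) + 37 = 3y^3 + 2y^2 + 6y + 28 = (y + 2)(3y^2 - 4y + 14).
So |(3y^3 + 2y^2 + 6y - 9) + 37| = |y + 2|·|3y^2 - 4y + 14|.
Require delta ≤ 1. Then |y + 2| < 1 gives |y| < 3, and by the triangle inequality |3y^2 - 4y + 14| ≤ 3·3^2 + 4·3 + 14 = 53.
Hence |(3y^3 + 2y^2 + 6y - 9) + 37| ≤ 53|y + 2| < eps provided |y + 2| < eps/53.
Choosing delta = min(1, eps/53) ensures both conditions, hence |(3y^3 + 2y^2 + 6y - 9) + 37| < eps.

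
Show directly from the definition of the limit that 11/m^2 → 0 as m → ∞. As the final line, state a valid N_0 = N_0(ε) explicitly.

Let ε > 0. For m ≥ 1, |11/m^2 − 0| = 11/m^2.
11/m^2 < ε ⇔ m^2 > 11/ε ⇔ m > (11/ε)^{1/2}.
Take N_0 = (11/ε)^{1/2}. Then m > N_0 implies 11/m^2 < ε.

N_0 = (11/ε)^{1/2}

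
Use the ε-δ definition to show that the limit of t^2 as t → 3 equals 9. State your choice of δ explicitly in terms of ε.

δ = min(1, ε/7)

Fix ε > 0. We seek δ > 0 with 0 < |t − 3| < δ ⇒ |t^2 − 9| < ε.
Factor: t^2 − 9 = (t − 3)(t + 3), so |t^2 − 9| = |t − 3|·|t + 3|.
Restrict δ ≤ 1. Then |t − 3| < 1 gives |t| < 4, so by the triangle inequality |t + 3| ≤ 4 + 3 = 7.
Hence |t^2 − 9| ≤ 7|t − 3|, which is < ε once |t − 3| < ε/7.
Take δ = min(1, ε/7). If 0 < |t − 3| < δ then both bounds hold and |t^2 − 9| ≤ 7|t − 3| < 7·(ε/7) = ε.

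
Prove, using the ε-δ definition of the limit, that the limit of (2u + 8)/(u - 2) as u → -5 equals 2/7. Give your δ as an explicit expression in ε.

Let ε > 0. We want δ > 0 with 0 < |u + 5| < δ ⇒ |(2u + 8)/(u - 2) − (2/7)| < ε.
Combining over a common denominator, (2u + 8)/(u - 2) − (2/7) = [(2u + 8)·(-7) − (-2)·(u - 2)] / [(-7)·(u - 2)] = -12(u + 5) / ((-7)(u - 2)).
So |(2u + 8)/(u - 2) − (2/7)| = 12|u + 5| / (7·|u − 2|).
Require δ ≤ 7/2, so |u − 2| ≥ |-7| − |u + 5| > 7 − 7/2 = 7/2.
Hence |(2u + 8)/(u - 2) − (2/7)| < 12|u + 5|/(7·(7/2)) = (24/49)|u + 5|, which is < ε once |u + 5| < (49/24)ε.
Take δ = min(7/2, (49/24)ε). Then 0 < |u + 5| < δ forces both bounds, so |(2u + 8)/(u - 2) − (2/7)| < ε.

δ = min(7/2, (49/24)ε)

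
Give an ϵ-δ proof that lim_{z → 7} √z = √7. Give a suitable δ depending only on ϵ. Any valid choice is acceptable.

Fix ϵ > 0. We want δ > 0 such that 0 < |z − 7| < δ implies |√z − √7| < ϵ.
Rationalise: √z − √7 = (z − 7)/(√z + √7), so |√z − √7| = |z − 7|/(√z + √7).
Restrict δ ≤ 7 so that |z − 7| < 7 forces z > 0, and then √z + √7 > √7.
Hence |√z − √7| < |z − 7|/√7, which is < ϵ once |z − 7| < √7·ϵ.
Take δ = min(7, √7·ϵ). If 0 < |z − 7| < δ then z > 0 and |√z − √7| < |z − 7|/√7 < ϵ.

δ = min(7, √7·ϵ)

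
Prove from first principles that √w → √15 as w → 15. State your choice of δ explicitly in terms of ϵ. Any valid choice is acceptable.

δ = min(15, √15·ϵ)

Suppose ϵ > 0. We want δ > 0 such that 0 < |w − 15| < δ implies |√w − √15| < ϵ.
Rationalise: √w − √15 = (w − 15)/(√w + √15), so |√w − √15| = |w − 15|/(√w + √15).
Restrict δ ≤ 15 so that |w − 15| < 15 forces w > 0, and then √w + √15 > √15.
Hence |√w − √15| < |w − 15|/√15, which is < ϵ once |w − 15| < √15·ϵ.
Take δ = min(15, √15·ϵ). If 0 < |w − 15| < δ then w > 0 and |√w − √15| < |w − 15|/√15 < ϵ.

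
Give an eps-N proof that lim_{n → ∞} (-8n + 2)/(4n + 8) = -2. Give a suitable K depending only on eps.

K = (9/2)/eps

Suppose eps > 0. For n ≥ 1, |(-8n + 2)/(4n + 8) + 2| = |72|/(4(4n + 8)) = 72/(4(4n + 8)).
Since 4n + 8 ≥ 4n for n ≥ 1, this is ≤ 72/(4·4n) = (9/2)/n.
So |(-8n + 2)/(4n + 8) + 2| < eps whenever n > (9/2)/eps.
Take K = (9/2)/eps. If n > K then |(-8n + 2)/(4n + 8) + 2| ≤ (9/2)/n < eps.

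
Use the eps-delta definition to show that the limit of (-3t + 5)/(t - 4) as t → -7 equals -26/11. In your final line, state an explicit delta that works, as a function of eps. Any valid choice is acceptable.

Suppose eps > 0. We want delta > 0 with 0 < |t + 7| < delta ⇒ |(-3t + 5)/(t - 4) + 26/11| < eps.
Combining over a common denominator, (-3t + 5)/(t - 4) + 26/11 = [(-3t + 5)·(-11) − 26·(t - 4)] / [(-11)·(t - 4)] = 7(t + 7) / ((-11)(t - 4)).
So |(-3t + 5)/(t - 4) + 26/11| = 7|t + 7| / (11·|t − 4|).
Restrict delta ≤ 11/2. Then |t + 7| < 11/2 gives |t − 4| = |(t + 7) + (-11)| ≥ 11 − 11/2 = 11/2.
Hence |(-3t + 5)/(t - 4) + 26/11| < 7|t + 7|/(11·(11/2)) = (14/121)|t + 7|, which is < eps once |t + 7| < (121/14)eps.
Take delta = min(11/2, (121/14)eps). Then 0 < |t + 7| < delta forces both bounds, so |(-3t + 5)/(t - 4) + 26/11| < eps.

delta = min(11/2, (121/14)eps)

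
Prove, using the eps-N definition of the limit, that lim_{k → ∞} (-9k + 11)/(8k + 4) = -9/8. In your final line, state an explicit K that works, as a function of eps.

Suppose eps > 0. For k ≥ 1, |(-9k + 11)/(8k + 4) + 9/8| = |124|/(8(8k + 4)) = 124/(8(8k + 4)).
Since 8k + 4 ≥ 8k for k ≥ 1, this is ≤ 124/(8·8k) = (31/16)/k.
So |(-9k + 11)/(8k + 4) + 9/8| < eps whenever k > (31/16)/eps.
Take K = (31/16)/eps. If k > K then |(-9k + 11)/(8k + 4) + 9/8| ≤ (31/16)/k < eps.

K = (31/16)/eps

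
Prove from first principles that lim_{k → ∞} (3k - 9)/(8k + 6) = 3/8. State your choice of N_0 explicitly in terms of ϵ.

N_0 = (45/32)/ϵ

Suppose ϵ > 0. For k ≥ 1, |(3k - 9)/(8k + 6) − (3/8)| = |-90|/(8(8k + 6)) = 90/(8(8k + 6)).
Since 8k + 6 ≥ 8k for k ≥ 1, this is ≤ 90/(8·8k) = (45/32)/k.
So |(3k - 9)/(8k + 6) − (3/8)| < ϵ whenever k > (45/32)/ϵ.
Take N_0 = (45/32)/ϵ. If k > N_0 then |(3k - 9)/(8k + 6) − (3/8)| ≤ (45/32)/k < ϵ.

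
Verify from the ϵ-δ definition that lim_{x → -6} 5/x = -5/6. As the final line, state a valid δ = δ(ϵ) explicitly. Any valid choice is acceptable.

δ = min(3, (18/5)ϵ)

Suppose ϵ > 0. We seek δ > 0 such that 0 < |x + 6| < δ implies |5/x + 5/6| < ϵ.
|5/x + 5/6| = 5·|-6 − x|/(6·|x|) = 5|x + 6|/(6|x|).
Restrict δ ≤ 3. Then |x + 6| < 3 gives |x| > 3, so 6|x| > 18.
Then |5/x + 5/6| < 5|x + 6|/18, which is < ϵ when |x + 6| < (18/5)ϵ.
Take δ = min(3, (18/5)ϵ). Then 0 < |x + 6| < δ gives both |x + 6| < 3 and |x + 6| < (18/5)ϵ, so |5/x + 5/6| < ϵ.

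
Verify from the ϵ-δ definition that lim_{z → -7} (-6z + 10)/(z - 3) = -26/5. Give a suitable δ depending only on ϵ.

δ = min(5, (25/4)ϵ)

Suppose ϵ > 0. We want δ > 0 with 0 < |z + 7| < δ ⇒ |(-6z + 10)/(z - 3) + 26/5| < ϵ.
Combining over a common denominator, (-6z + 10)/(z - 3) + 26/5 = [(-6z + 10)·(-10) − 52·(z - 3)] / [(-10)·(z - 3)] = 8(z + 7) / ((-10)(z - 3)).
So |(-6z + 10)/(z - 3) + 26/5| = 8|z + 7| / (10·|z − 3|).
Restrict δ ≤ 5. Then |z + 7| < 5 gives |z − 3| = |(z + 7) + (-10)| ≥ 10 − 5 = 5.
Hence |(-6z + 10)/(z - 3) + 26/5| < 8|z + 7|/(10·5) = (4/25)|z + 7|, which is < ϵ once |z + 7| < (25/4)ϵ.
Take δ = min(5, (25/4)ϵ). Then 0 < |z + 7| < δ forces both bounds, so |(-6z + 10)/(z - 3) + 26/5| < ϵ.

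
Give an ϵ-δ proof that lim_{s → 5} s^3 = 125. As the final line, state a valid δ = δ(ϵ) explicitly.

Let ϵ > 0 be given. We seek δ > 0 with 0 < |s − 5| < δ ⇒ |s^3 − 125| < ϵ.
Factor: s^3 − 125 = (s − 5)(s^2 + 5s + 25), so |s^3 − 125| = |s − 5|·|s^2 + 5s + 25|.
Impose δ ≤ 1 so that |s| < 6; then |s^2 + 5s + 25| ≤ 91.
Hence |s^3 − 125| ≤ 91|s − 5|, which is < ϵ once |s − 5| < ϵ/91.
Take δ = min(1, ϵ/91). If 0 < |s − 5| < δ then both bounds hold and |s^3 − 125| ≤ 91|s − 5| < 91·(ϵ/91) = ϵ.

δ = min(1, ϵ/91)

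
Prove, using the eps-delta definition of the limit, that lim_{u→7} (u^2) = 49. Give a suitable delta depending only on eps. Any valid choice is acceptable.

Let eps > 0 be given. We seek delta > 0 with 0 < |u − 7| < delta ⇒ |u^2 − 49| < eps.
Factor: u^2 − 49 = (u − 7)(u + 7), so |u^2 − 49| = |u − 7|·|u + 7|.
Restrict delta ≤ 1. Then |u − 7| < 1 gives |u| < 8, so by the triangle inequality |u + 7| ≤ 8 + 7 = 15.
Hence |u^2 − 49| ≤ 15|u − 7|, which is < eps once |u − 7| < eps/15.
Take delta = min(1, eps/15). If 0 < |u − 7| < delta then both bounds hold and |u^2 − 49| ≤ 15|u − 7| < 15·(eps/15) = eps.

delta = min(1, eps/15)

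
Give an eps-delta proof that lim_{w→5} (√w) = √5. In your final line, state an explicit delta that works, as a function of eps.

delta = min(5, √5·eps)

Let eps > 0. We want delta > 0 such that 0 < |w − 5| < delta implies |√w − √5| < eps.
Rationalise: √w − √5 = (w − 5)/(√w + √5), so |√w − √5| = |w − 5|/(√w + √5).
Restrict delta ≤ 5 so that |w − 5| < 5 forces w > 0, and then √w + √5 > √5.
Hence |√w − √5| < |w − 5|/√5, which is < eps once |w − 5| < √5·eps.
Take delta = min(5, √5·eps). If 0 < |w − 5| < delta then w > 0 and |√w − √5| < |w − 5|/√5 < eps.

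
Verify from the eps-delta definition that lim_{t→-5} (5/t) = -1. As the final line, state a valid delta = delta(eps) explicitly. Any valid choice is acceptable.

delta = min(5/2, (5/2)eps)

Let eps > 0. We seek delta > 0 such that 0 < |t + 5| < delta implies |5/t + 1| < eps.
|5/t + 1| = 5·|-5 − t|/(5·|t|) = 5|t + 5|/(5|t|).
Restrict delta ≤ 5/2. Then |t + 5| < 5/2 gives |t| > 5/2, so 5|t| > 25/2.
Then |5/t + 1| < 5|t + 5|/(25/2), which is < eps when |t + 5| < (5/2)eps.
Take delta = min(5/2, (5/2)eps). Then 0 < |t + 5| < delta gives both |t + 5| < 5/2 and |t + 5| < (5/2)eps, so |5/t + 1| < eps.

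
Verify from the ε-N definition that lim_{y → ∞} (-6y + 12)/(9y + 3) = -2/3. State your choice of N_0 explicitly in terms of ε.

Let ε > 0. We seek N_0 > 0 such that y > N_0 implies |(-6y + 12)/(9y + 3) + 2/3| < ε.
(-6y + 12)/(9y + 3) + 2/3 = (9(-6y + 12) − (-6)(9y + 3)) / (9(9y + 3)) = 126/(9(9y + 3)).
For y > 0 we have 9y + 3 > 9y, so |(-6y + 12)/(9y + 3) + 2/3| = 126/(9(9y + 3)) < 126/(9·9y) = (14/9)/y.
Thus |(-6y + 12)/(9y + 3) + 2/3| < ε whenever y > (14/9)/ε.
Take N_0 = (14/9)/ε. If y > N_0 then |(-6y + 12)/(9y + 3) + 2/3| < (14/9)/y < ε.

N_0 = (14/9)/ε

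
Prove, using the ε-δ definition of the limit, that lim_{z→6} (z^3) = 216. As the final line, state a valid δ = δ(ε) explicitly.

δ = min(1, ε/127)

Let ε > 0. We seek δ > 0 with 0 < |z − 6| < δ ⇒ |z^3 − 216| < ε.
Factor: z^3 − 216 = (z − 6)(z^2 + 6z + 36), so |z^3 − 216| = |z − 6|·|z^2 + 6z + 36|.
Restrict δ ≤ 1. Then |z − 6| < 1 gives |z| < 7, so by the triangle inequality |z^2 + 6z + 36| ≤ 7^2 + 6·7 + 36 = 127.
Hence |z^3 − 216| ≤ 127|z − 6|, which is < ε once |z − 6| < ε/127.
Take δ = min(1, ε/127). If 0 < |z − 6| < δ then both bounds hold and |z^3 − 216| ≤ 127|z − 6| < 127·(ε/127) = ε.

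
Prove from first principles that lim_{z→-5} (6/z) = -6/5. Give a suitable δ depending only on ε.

δ = min(5/2, (25/12)ε)

Let ε > 0. We seek δ > 0 such that 0 < |z + 5| < δ implies |6/z + 6/5| < ε.
|6/z + 6/5| = 6·|-5 − z|/(5·|z|) = 6|z + 5|/(5|z|).
Restrict δ ≤ 5/2. Then |z + 5| < 5/2 gives |z| > 5/2, so 5|z| > 25/2.
Then |6/z + 6/5| < 6|z + 5|/(25/2), which is < ε when |z + 5| < (25/12)ε.
Take δ = min(5/2, (25/12)ε). Then 0 < |z + 5| < δ gives both |z + 5| < 5/2 and |z + 5| < (25/12)ε, so |6/z + 6/5| < ε.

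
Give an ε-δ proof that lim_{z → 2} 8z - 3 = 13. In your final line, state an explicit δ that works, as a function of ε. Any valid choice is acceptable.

δ = ε/8

Let ε > 0. We need δ > 0 so that 0 < |z − 2| < δ implies |(8z - 3) − 13| < ε.
Since (8z - 3) − 13 = 8(z − 2), we have |(8z - 3) − 13| = 8|z − 2|.
So 8|z − 2| < ε exactly when |z − 2| < ε/8.
Take δ = ε/8. If 0 < |z − 2| < δ then |(8z - 3) − 13| = 8|z − 2| < 8·(ε/8) = ε.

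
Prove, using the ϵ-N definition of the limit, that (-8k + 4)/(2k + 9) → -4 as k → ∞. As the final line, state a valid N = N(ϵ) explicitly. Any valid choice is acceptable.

N = 20/ϵ

Let ϵ > 0 be given. For k ≥ 1, |(-8k + 4)/(2k + 9) + 4| = |80|/(2(2k + 9)) = 80/(2(2k + 9)).
Since 2k + 9 ≥ 2k for k ≥ 1, this is ≤ 80/(2·2k) = 20/k.
So |(-8k + 4)/(2k + 9) + 4| < ϵ whenever k > 20/ϵ.
Take N = 20/ϵ. If k > N then |(-8k + 4)/(2k + 9) + 4| ≤ 20/k < ϵ.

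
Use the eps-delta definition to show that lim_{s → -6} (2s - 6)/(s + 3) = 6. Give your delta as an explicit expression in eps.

Suppose eps > 0. We want delta > 0 with 0 < |s + 6| < delta ⇒ |(2s - 6)/(s + 3) − 6| < eps.
Combining over a common denominator, (2s - 6)/(s + 3) − 6 = [(2s - 6)·(-3) − (-18)·(s + 3)] / [(-3)·(s + 3)] = 12(s + 6) / ((-3)(s + 3)).
So |(2s - 6)/(s + 3) − 6| = 12|s + 6| / (3·|s + 3|).
Require delta ≤ 3/2, so |s + 3| ≥ |-3| − |s + 6| > 3 − 3/2 = 3/2.
Hence |(2s - 6)/(s + 3) − 6| < 12|s + 6|/(3·(3/2)) = (8/3)|s + 6|, which is < eps once |s + 6| < (3/8)eps.
Take delta = min(3/2, (3/8)eps). Then 0 < |s + 6| < delta forces both bounds, so |(2s - 6)/(s + 3) − 6| < eps.

delta = min(3/2, (3/8)eps)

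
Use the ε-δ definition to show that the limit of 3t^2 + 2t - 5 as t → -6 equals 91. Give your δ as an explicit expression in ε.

δ = min(2, ε/40)

Fix ε > 0. We want δ > 0 such that 0 < |t + 6| < δ implies |(3t^2 + 2t - 5) − 91| < ε.
(3t^2 + 2t - 5) − 91 = 3t^2 + 2t - 96 = (t + 6)(3t - 16).
So |(3t^2 + 2t - 5) − 91| = |t + 6|·|3t - 16|.
Assume first that |t + 6| < 2, so |t| < 8. Then |3t - 16| ≤ 3·8 + 16 = 40.
Hence |(3t^2 + 2t - 5) − 91| ≤ 40|t + 6| < ε provided |t + 6| < ε/40.
Choosing δ = min(2, ε/40) ensures both conditions, hence |(3t^2 + 2t - 5) − 91| < ε.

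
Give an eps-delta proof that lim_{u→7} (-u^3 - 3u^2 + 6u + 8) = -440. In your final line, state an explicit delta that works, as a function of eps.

delta = min(1, eps/208)

Let eps > 0 be given. We want delta > 0 such that 0 < |u − 7| < delta implies |(-u^3 - 3u^2 + 6u + 8) + 440| < eps.
(-u^3 - 3u^2 + 6u + 8) + 440 = -u^3 - 3u^2 + 6u + 448 = (u − 7)(-u^2 - 10u - 64).
So |(-u^3 - 3u^2 + 6u + 8) + 440| = |u − 7|·|-u^2 - 10u - 64|.
Assume first that |u − 7| < 1, so |u| < 8. Then |-u^2 - 10u - 64| ≤ 8^2 + 10·8 + 64 = 208.
Hence |(-u^3 - 3u^2 + 6u + 8) + 440| ≤ 208|u − 7| < eps provided |u − 7| < eps/208.
Choosing delta = min(1, eps/208) ensures both conditions, hence |(-u^3 - 3u^2 + 6u + 8) + 440| < eps.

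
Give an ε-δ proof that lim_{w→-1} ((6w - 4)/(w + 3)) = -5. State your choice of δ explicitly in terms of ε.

δ = min(1, (1/11)ε)

Let ε > 0 be given. We want δ > 0 with 0 < |w + 1| < δ ⇒ |(6w - 4)/(w + 3) + 5| < ε.
Combining over a common denominator, (6w - 4)/(w + 3) + 5 = [(6w - 4)·2 − (-10)·(w + 3)] / [2·(w + 3)] = 22(w + 1) / (2(w + 3)).
So |(6w - 4)/(w + 3) + 5| = 22|w + 1| / (2·|w + 3|).
Restrict δ ≤ 1. Then |w + 1| < 1 gives |w + 3| = |(w + 1) + 2| ≥ 2 − 1 = 1.
Hence |(6w - 4)/(w + 3) + 5| < 22|w + 1|/(2·1) = 11|w + 1|, which is < ε once |w + 1| < (1/11)ε.
Take δ = min(1, (1/11)ε). Then 0 < |w + 1| < δ forces both bounds, so |(6w - 4)/(w + 3) + 5| < ε.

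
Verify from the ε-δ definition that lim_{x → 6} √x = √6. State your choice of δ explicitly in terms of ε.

δ = min(6, √6·ε)

Let ε > 0. We want δ > 0 such that 0 < |x − 6| < δ implies |√x − √6| < ε.
Multiplying by the conjugate, |√x − √6| = |x − 6|/(√x + √6).
Restrict δ ≤ 6 so that |x − 6| < 6 forces x > 0, and then √x + √6 > √6.
Hence |√x − √6| < |x − 6|/√6, which is < ε once |x − 6| < √6·ε.
Take δ = min(6, √6·ε). If 0 < |x − 6| < δ then x > 0 and |√x − √6| < |x − 6|/√6 < ε.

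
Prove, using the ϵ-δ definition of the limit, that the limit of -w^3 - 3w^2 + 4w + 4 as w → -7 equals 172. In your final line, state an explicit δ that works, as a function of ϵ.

δ = min(1, ϵ/120)

Fix ϵ > 0. We want δ > 0 such that 0 < |w + 7| < δ implies |(-w^3 - 3w^2 + 4w + 4) − 172| < ϵ.
(-w^3 - 3w^2 + 4w + 4) − 172 = -w^3 - 3w^2 + 4w - 168 = (w + 7)(-w^2 + 4w - 24).
So |(-w^3 - 3w^2 + 4w + 4) − 172| = |w + 7|·|-w^2 + 4w - 24|.
Assume first that |w + 7| < 1, so |w| < 8. Then |-w^2 + 4w - 24| ≤ 8^2 + 4·8 + 24 = 120.
Hence |(-w^3 - 3w^2 + 4w + 4) − 172| ≤ 120|w + 7| < ϵ provided |w + 7| < ϵ/120.
Choosing δ = min(1, ϵ/120) ensures both conditions, hence |(-w^3 - 3w^2 + 4w + 4) − 172| < ϵ.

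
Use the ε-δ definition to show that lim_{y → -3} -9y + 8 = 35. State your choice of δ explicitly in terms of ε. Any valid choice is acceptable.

δ = ε/9

Let ε > 0 be given. We need δ > 0 so that 0 < |y + 3| < δ implies |(-9y + 8) − 35| < ε.
|(-9y + 8) − 35| = |-9y - 27| = 9|y + 3|.
Thus it suffices that |y + 3| < ε/9.
Take δ = ε/9. If 0 < |y + 3| < δ then |(-9y + 8) − 35| = 9|y + 3| < 9·(ε/9) = ε.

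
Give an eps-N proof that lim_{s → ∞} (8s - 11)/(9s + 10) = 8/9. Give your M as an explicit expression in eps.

M = (179/81)/eps

Suppose eps > 0. We seek M > 0 such that s > M implies |(8s - 11)/(9s + 10) − (8/9)| < eps.
(8s - 11)/(9s + 10) − (8/9) = (9(8s - 11) − 8(9s + 10)) / (9(9s + 10)) = -179/(9(9s + 10)).
For s > 0 we have 9s + 10 > 9s, so |(8s - 11)/(9s + 10) − (8/9)| = 179/(9(9s + 10)) < 179/(9·9s) = (179/81)/s.
Thus |(8s - 11)/(9s + 10) − (8/9)| < eps whenever s > (179/81)/eps.
Take M = (179/81)/eps. If s > M then |(8s - 11)/(9s + 10) − (8/9)| < (179/81)/s < eps.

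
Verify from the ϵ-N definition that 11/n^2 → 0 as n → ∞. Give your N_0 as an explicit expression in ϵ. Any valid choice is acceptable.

N_0 = (11/ϵ)^{1/2}

Fix ϵ > 0. For n ≥ 1, |11/n^2 − 0| = 11/n^2.
11/n^2 < ϵ ⇔ n^2 > 11/ϵ ⇔ n > (11/ϵ)^{1/2}.
Take N_0 = (11/ϵ)^{1/2}. Then n > N_0 implies 11/n^2 < ϵ.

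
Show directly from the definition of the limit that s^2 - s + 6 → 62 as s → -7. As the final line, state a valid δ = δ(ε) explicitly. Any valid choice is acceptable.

Let ε > 0 be given. We want δ > 0 such that 0 < |s + 7| < δ implies |(s^2 - s + 6) − 62| < ε.
(s^2 - s + 6) − 62 = s^2 - s - 56 = (s + 7)(s - 8).
So |(s^2 - s + 6) − 62| = |s + 7|·|s - 8|.
Assume first that |s + 7| < 1, so |s| < 8. Then |s - 8| ≤ 8 + 8 = 16.
Hence |(s^2 - s + 6) − 62| ≤ 16|s + 7| < ε provided |s + 7| < ε/16.
Take δ = min(1, ε/16). Then 0 < |s + 7| < δ gives both |s + 7| < 1 and |s + 7| < ε/16, so |(s^2 - s + 6) − 62| < ε.

δ = min(1, ε/16)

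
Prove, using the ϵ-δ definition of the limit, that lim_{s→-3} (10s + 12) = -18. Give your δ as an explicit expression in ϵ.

δ = ϵ/10

Suppose ϵ > 0. We need δ > 0 so that 0 < |s + 3| < δ implies |(10s + 12) + 18| < ϵ.
Since (10s + 12) + 18 = 10(s + 3), we have |(10s + 12) + 18| = 10|s + 3|.
Thus it suffices that |s + 3| < ϵ/10.
Choosing δ = ϵ/10 gives |(10s + 12) + 18| = 10|s + 3| < ϵ whenever |s + 3| < δ.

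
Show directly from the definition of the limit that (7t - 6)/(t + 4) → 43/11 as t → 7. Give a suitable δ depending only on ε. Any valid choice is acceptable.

δ = min(11/2, (121/68)ε)

Suppose ε > 0. We want δ > 0 with 0 < |t − 7| < δ ⇒ |(7t - 6)/(t + 4) − (43/11)| < ε.
Combining over a common denominator, (7t - 6)/(t + 4) − (43/11) = [(7t - 6)·11 − 43·(t + 4)] / [11·(t + 4)] = 34(t − 7) / (11(t + 4)).
So |(7t - 6)/(t + 4) − (43/11)| = 34|t − 7| / (11·|t + 4|).
Restrict δ ≤ 11/2. Then |t − 7| < 11/2 gives |t + 4| = |(t − 7) + 11| ≥ 11 − 11/2 = 11/2.
Hence |(7t - 6)/(t + 4) − (43/11)| < 34|t − 7|/(11·(11/2)) = (68/121)|t − 7|, which is < ε once |t − 7| < (121/68)ε.
Take δ = min(11/2, (121/68)ε). Then 0 < |t − 7| < δ forces both bounds, so |(7t - 6)/(t + 4) − (43/11)| < ε.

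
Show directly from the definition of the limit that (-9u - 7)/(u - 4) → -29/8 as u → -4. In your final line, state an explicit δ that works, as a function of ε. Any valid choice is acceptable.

δ = min(4, (32/43)ε)

Fix ε > 0. We want δ > 0 with 0 < |u + 4| < δ ⇒ |(-9u - 7)/(u - 4) + 29/8| < ε.
Combining over a common denominator, (-9u - 7)/(u - 4) + 29/8 = [(-9u - 7)·(-8) − 29·(u - 4)] / [(-8)·(u - 4)] = 43(u + 4) / ((-8)(u - 4)).
So |(-9u - 7)/(u - 4) + 29/8| = 43|u + 4| / (8·|u − 4|).
Require δ ≤ 4, so |u − 4| ≥ |-8| − |u + 4| > 8 − 4 = 4.
Hence |(-9u - 7)/(u - 4) + 29/8| < 43|u + 4|/(8·4) = (43/32)|u + 4|, which is < ε once |u + 4| < (32/43)ε.
Take δ = min(4, (32/43)ε). Then 0 < |u + 4| < δ forces both bounds, so |(-9u - 7)/(u - 4) + 29/8| < ε.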